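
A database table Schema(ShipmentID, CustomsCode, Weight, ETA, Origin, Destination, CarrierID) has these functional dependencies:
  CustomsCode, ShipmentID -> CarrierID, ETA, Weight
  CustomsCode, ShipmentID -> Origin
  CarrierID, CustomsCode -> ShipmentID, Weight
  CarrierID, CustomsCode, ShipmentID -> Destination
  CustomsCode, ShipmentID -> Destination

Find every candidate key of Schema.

{CarrierID, CustomsCode}, {CustomsCode, ShipmentID}

Attributes never on any right-hand side: {CustomsCode} — every candidate key must contain it.
{CarrierID, CustomsCode}⁺ = {CarrierID, CustomsCode, Destination, ETA, Origin, ShipmentID, Weight}, which is every attribute, so {CarrierID, CustomsCode} is a candidate key.
{CustomsCode, ShipmentID}⁺ = {CarrierID, CustomsCode, Destination, ETA, Origin, ShipmentID, Weight}, which is every attribute, so {CustomsCode, ShipmentID} is a candidate key.
No proper subset of any of these is a key, and no other minimal superkey exists.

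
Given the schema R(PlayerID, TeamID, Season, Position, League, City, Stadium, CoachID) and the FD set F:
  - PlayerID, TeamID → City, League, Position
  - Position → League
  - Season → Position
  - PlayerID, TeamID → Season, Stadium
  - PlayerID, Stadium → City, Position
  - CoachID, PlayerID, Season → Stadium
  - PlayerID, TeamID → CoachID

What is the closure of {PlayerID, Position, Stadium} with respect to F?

{City, League, PlayerID, Position, Stadium}

Start with {PlayerID, Position, Stadium}.
Position → League applies; add {League} → now {League, PlayerID, Position, Stadium}.
PlayerID, Stadium → City, Position applies; add {City} → now {City, League, PlayerID, Position, Stadium}.
No further FD applies.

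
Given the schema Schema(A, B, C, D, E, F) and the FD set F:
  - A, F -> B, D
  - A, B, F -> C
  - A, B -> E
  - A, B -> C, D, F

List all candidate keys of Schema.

{A, B}, {A, F}

No FD produces {A}, so it must be in every candidate key.
{A, B}⁺ = {A, B, C, D, E, F} — all of the relation — so {A, B} is a candidate key.
{A, F}⁺ = {A, B, C, D, E, F} — all of the relation — so {A, F} is a candidate key.
These are minimal and exhaustive — every other superkey contains one of them.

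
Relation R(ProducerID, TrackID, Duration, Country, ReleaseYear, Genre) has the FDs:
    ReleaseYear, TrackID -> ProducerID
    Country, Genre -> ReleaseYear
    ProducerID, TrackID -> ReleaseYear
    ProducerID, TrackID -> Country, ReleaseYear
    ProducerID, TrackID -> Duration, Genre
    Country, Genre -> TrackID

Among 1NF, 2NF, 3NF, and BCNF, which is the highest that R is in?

Candidate keys: {Country, Genre}, {ProducerID, TrackID}, {ReleaseYear, TrackID}. Prime attributes: {Country, Genre, ProducerID, ReleaseYear, TrackID}.
Every FD has a superkey on the left, so the relation is in BCNF.

BCNF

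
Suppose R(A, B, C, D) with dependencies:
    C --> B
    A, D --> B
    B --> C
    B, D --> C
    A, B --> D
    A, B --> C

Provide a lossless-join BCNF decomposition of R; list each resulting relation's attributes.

Candidate keys of the original relation: {A, B}, {A, C}, {A, D}.
{A, B, C, D}: {C} determines {B, C} here but is not a superkey — split on C --> B, giving {B, C} and {A, C, D}.
{B, C} is in BCNF.
{A, C, D} is in BCNF.

{A, C, D}; {B, C}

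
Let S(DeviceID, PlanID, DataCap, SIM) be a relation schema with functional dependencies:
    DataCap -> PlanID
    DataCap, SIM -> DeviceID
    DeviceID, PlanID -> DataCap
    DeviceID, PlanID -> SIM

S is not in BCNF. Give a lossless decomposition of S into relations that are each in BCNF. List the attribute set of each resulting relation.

Candidate keys of the original relation: {DataCap, DeviceID}, {DataCap, SIM}, {DeviceID, PlanID}.
In {DataCap, DeviceID, PlanID, SIM}, {DataCap} is not a superkey ({DataCap}⁺ restricted to this set is {DataCap, PlanID}), so split on DataCap -> PlanID into {DataCap, PlanID} and {DataCap, DeviceID, SIM}.
{DataCap, PlanID} has no BCNF violation.
{DataCap, DeviceID, SIM} has no BCNF violation.

{DataCap, DeviceID, SIM}; {DataCap, PlanID}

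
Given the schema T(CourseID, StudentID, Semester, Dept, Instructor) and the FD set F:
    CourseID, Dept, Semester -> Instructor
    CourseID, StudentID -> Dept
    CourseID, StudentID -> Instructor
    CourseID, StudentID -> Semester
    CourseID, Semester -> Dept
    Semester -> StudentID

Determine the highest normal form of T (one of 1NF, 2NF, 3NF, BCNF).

3NF

Candidate keys: {CourseID, Semester}, {CourseID, StudentID}. Prime attributes: {CourseID, Semester, StudentID}.
Semester -> StudentID breaks BCNF: {Semester}⁺ = {Semester, StudentID}, so {Semester} is not a superkey.
Its right-hand attributes {StudentID} are all prime, as are those of every other non-superkey FD — the relation is in 3NF.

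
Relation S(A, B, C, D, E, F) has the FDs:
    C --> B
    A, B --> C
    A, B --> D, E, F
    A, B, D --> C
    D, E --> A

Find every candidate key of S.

{A, B}, {A, C}, {B, D, E}, {C, D, E}

Closure of {A, B} is {A, B, C, D, E, F}, the whole schema; {A, B} is a candidate key.
Closure of {A, C} is {A, B, C, D, E, F}, the whole schema; {A, C} is a candidate key.
Closure of {B, D, E} is {A, B, C, D, E, F}, the whole schema; {B, D, E} is a candidate key.
Closure of {C, D, E} is {A, B, C, D, E, F}, the whole schema; {C, D, E} is a candidate key.
These are minimal and exhaustive — every other superkey contains one of them.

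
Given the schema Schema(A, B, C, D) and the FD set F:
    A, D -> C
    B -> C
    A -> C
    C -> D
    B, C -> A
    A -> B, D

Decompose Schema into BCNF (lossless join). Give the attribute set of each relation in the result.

Candidate keys of the original relation: {A}, {B}.
In {A, B, C, D}, {C} is not a superkey ({C}⁺ restricted to this set is {C, D}), so split on C -> D into {C, D} and {A, B, C}.
{C, D} is in BCNF.
{A, B, C} is in BCNF.

{A, B, C}; {C, D}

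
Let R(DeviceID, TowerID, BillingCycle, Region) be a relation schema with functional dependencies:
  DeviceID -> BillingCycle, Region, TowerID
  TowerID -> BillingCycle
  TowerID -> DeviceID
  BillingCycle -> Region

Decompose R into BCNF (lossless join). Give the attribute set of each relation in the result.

Candidate keys of the original relation: {DeviceID}, {TowerID}.
Within {BillingCycle, DeviceID, Region, TowerID}: {BillingCycle}⁺ ∩ {BillingCycle, DeviceID, Region, TowerID} = {BillingCycle, Region}, not the whole set, so BillingCycle -> Region violates BCNF; decompose into {BillingCycle, Region} and {BillingCycle, DeviceID, TowerID}.
{BillingCycle, Region} is in BCNF.
{BillingCycle, DeviceID, TowerID} is in BCNF.

{BillingCycle, DeviceID, TowerID}; {BillingCycle, Region}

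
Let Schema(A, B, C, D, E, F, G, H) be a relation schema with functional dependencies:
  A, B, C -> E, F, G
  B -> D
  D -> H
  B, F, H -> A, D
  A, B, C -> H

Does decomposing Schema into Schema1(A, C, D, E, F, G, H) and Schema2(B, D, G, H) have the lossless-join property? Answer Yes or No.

Schema1 ∩ Schema2 = {D, G, H}; its closure under F is {D, G, H}.
Schema1 ⊄ {D, G, H} and Schema2 ⊄ {D, G, H}, so the split is lossy.

No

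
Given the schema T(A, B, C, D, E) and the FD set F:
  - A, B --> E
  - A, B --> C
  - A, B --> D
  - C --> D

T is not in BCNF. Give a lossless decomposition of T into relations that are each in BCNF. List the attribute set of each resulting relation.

{A, B, C, E}; {C, D}

Candidate key of the original relation: {A, B}.
In {A, B, C, D, E}, {C} is not a superkey ({C}⁺ restricted to this set is {C, D}), so split on C --> D into {C, D} and {A, B, C, E}.
{C, D} has no BCNF violation.
{A, B, C, E} has no BCNF violation.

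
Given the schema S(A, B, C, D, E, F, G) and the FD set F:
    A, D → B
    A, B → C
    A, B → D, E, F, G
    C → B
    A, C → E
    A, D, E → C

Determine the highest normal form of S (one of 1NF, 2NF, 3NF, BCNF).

Candidate keys: {A, B}, {A, C}, {A, D}. Prime attributes: {A, B, C, D}.
C → B: {C}⁺ = {B, C}, which is not all of the attributes, so the left side is not a superkey — BCNF is violated.
Its right-hand attributes {B} are all prime, as are those of every other non-superkey FD — the relation is in 3NF.

3NF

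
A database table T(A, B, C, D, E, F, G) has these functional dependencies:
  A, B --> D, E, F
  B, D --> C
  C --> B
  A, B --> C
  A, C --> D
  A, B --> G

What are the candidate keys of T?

{A} never appears on the right of any FD, so every key must include it.
{A, B}⁺ = {A, B, C, D, E, F, G}, which is every attribute, so {A, B} is a candidate key.
{A, C}⁺ = {A, B, C, D, E, F, G}, which is every attribute, so {A, C} is a candidate key.
Any other superkey properly contains one of these, so there are no further candidate keys.

{A, B}, {A, C}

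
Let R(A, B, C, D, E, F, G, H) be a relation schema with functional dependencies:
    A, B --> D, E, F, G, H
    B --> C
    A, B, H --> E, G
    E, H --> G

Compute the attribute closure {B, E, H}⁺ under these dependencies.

Start with {B, E, H}.
B --> C applies; add {C} → now {B, C, E, H}.
E, H --> G applies; add {G} → now {B, C, E, G, H}.
No further FD applies.

{B, C, E, G, H}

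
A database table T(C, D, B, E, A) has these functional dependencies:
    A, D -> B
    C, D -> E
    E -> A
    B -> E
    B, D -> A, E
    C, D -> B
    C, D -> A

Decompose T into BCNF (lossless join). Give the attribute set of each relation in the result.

{A, C, D}; {A, E}; {B, D}; {B, E}

Candidate key of the original relation: {C, D}.
In {A, B, C, D, E}, {A, D} is not a superkey ({A, D}⁺ restricted to this set is {A, B, D, E}), so split on A, D -> B, E into {A, B, D, E} and {A, C, D}.
In {A, B, D, E}, {E} is not a superkey ({E}⁺ restricted to this set is {A, E}), so split on E -> A into {A, E} and {B, D, E}.
{A, E} is in BCNF.
In {B, D, E}, {B} is not a superkey ({B}⁺ restricted to this set is {B, E}), so split on B -> E into {B, E} and {B, D}.
{B, E} is in BCNF.
{B, D} is in BCNF.
{A, C, D} is in BCNF.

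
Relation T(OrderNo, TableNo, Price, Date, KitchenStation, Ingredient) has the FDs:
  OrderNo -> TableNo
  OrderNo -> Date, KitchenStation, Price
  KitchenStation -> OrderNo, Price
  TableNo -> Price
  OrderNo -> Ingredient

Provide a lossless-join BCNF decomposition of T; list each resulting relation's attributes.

Candidate keys of the original relation: {KitchenStation}, {OrderNo}.
{Date, Ingredient, KitchenStation, OrderNo, Price, TableNo}: {TableNo} determines {Price, TableNo} here but is not a superkey — split on TableNo -> Price, giving {Price, TableNo} and {Date, Ingredient, KitchenStation, OrderNo, TableNo}.
{Price, TableNo} is in BCNF.
{Date, Ingredient, KitchenStation, OrderNo, TableNo} is in BCNF.

{Date, Ingredient, KitchenStation, OrderNo, TableNo}; {Price, TableNo}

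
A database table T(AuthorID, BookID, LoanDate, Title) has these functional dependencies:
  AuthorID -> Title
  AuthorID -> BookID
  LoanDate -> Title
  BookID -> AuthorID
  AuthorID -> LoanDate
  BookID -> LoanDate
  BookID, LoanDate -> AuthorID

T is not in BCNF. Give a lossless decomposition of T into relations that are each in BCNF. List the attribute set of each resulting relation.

Candidate keys of the original relation: {AuthorID}, {BookID}.
{AuthorID, BookID, LoanDate, Title}: {LoanDate} determines {LoanDate, Title} here but is not a superkey — split on LoanDate -> Title, giving {LoanDate, Title} and {AuthorID, BookID, LoanDate}.
{LoanDate, Title} has no BCNF violation.
{AuthorID, BookID, LoanDate} has no BCNF violation.

{AuthorID, BookID, LoanDate}; {LoanDate, Title}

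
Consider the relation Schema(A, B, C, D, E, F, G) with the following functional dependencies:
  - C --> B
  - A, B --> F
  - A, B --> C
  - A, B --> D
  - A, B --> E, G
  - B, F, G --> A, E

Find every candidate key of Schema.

{A, B}⁺ = {A, B, C, D, E, F, G}, which is every attribute, so {A, B} is a candidate key.
{A, C}⁺ = {A, B, C, D, E, F, G}, which is every attribute, so {A, C} is a candidate key.
{B, F, G}⁺ = {A, B, C, D, E, F, G}, which is every attribute, so {B, F, G} is a candidate key.
{C, F, G}⁺ = {A, B, C, D, E, F, G}, which is every attribute, so {C, F, G} is a candidate key.
No proper subset of any of these is a key, and no other minimal superkey exists.

{A, B}, {A, C}, {B, F, G}, {C, F, G}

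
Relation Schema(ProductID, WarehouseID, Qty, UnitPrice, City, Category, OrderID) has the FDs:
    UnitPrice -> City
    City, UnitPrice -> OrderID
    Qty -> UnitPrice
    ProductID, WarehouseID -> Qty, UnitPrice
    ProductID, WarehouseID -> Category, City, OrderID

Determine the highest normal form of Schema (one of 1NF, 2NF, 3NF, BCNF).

2NF

Candidate key: {ProductID, WarehouseID}. Prime attributes: {ProductID, WarehouseID}.
UnitPrice -> City breaks BCNF: {UnitPrice}⁺ = {City, OrderID, UnitPrice}, so {UnitPrice} is not a superkey.
Because {City} is non-prime and the left side of UnitPrice -> City is not a superkey, the relation is not in 3NF.
No proper subset of a key has a non-prime attribute in its closure, so there is no partial dependency; 2NF holds.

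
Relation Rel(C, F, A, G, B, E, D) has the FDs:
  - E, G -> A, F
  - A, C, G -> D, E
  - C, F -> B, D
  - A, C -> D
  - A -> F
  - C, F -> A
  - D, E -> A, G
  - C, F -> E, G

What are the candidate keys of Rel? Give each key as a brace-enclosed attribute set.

{A, C}, {C, D, E}, {C, E, G}, {C, F}

No FD produces {C}, so it must be in every candidate key.
{A, C}⁺ = {A, B, C, D, E, F, G} — all of the relation — so {A, C} is a candidate key.
{C, F}⁺ = {A, B, C, D, E, F, G} — all of the relation — so {C, F} is a candidate key.
{C, D, E}⁺ = {A, B, C, D, E, F, G} — all of the relation — so {C, D, E} is a candidate key.
{C, E, G}⁺ = {A, B, C, D, E, F, G} — all of the relation — so {C, E, G} is a candidate key.
Any other superkey properly contains one of these, so there are no further candidate keys.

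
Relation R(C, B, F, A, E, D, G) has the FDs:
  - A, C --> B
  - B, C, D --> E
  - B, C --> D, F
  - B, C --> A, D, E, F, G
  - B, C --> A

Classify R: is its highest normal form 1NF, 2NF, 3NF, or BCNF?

BCNF

Candidate keys: {A, C}, {B, C}. Prime attributes: {A, B, C}.
Every FD has a superkey on the left, so the relation is in BCNF.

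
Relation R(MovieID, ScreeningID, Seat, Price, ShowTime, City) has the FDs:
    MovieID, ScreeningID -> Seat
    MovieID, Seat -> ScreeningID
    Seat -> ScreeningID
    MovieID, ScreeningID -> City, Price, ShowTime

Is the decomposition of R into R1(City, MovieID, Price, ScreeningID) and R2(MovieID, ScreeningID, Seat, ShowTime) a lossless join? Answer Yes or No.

R1 ∩ R2 = {MovieID, ScreeningID}; its closure under F is {City, MovieID, Price, ScreeningID, Seat, ShowTime}.
This includes all of R1, so the common attributes are a superkey of R1 — the join is lossless.

Yes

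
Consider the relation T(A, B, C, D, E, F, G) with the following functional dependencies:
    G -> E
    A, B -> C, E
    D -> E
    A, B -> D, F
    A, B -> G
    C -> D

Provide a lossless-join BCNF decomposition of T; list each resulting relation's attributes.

Candidate key of the original relation: {A, B}.
In {A, B, C, D, E, F, G}, {G} is not a superkey ({G}⁺ restricted to this set is {E, G}), so split on G -> E into {E, G} and {A, B, C, D, F, G}.
{E, G} is in BCNF.
In {A, B, C, D, F, G}, {C} is not a superkey ({C}⁺ restricted to this set is {C, D}), so split on C -> D into {C, D} and {A, B, C, F, G}.
{C, D} is in BCNF.
{A, B, C, F, G} is in BCNF.

{A, B, C, F, G}; {C, D}; {E, G}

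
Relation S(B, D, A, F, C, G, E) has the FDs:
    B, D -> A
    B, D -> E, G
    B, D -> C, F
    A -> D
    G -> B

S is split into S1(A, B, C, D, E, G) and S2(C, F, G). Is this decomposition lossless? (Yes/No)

S1 ∩ S2 = {C, G}; its closure under F is {B, C, G}.
Neither S1 nor S2 is contained in that closure, so the decomposition is lossy.

No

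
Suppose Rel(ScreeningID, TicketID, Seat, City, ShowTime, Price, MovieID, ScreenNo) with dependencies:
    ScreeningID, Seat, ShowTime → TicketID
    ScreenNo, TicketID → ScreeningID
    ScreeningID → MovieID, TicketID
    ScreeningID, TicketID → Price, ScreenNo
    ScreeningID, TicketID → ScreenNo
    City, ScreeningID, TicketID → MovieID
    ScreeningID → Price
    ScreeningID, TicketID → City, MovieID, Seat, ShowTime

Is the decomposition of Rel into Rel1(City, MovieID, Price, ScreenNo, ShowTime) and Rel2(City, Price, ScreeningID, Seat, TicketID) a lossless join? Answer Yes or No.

Common attributes: {City, Price}; their closure is {City, Price}.
The closure covers neither Rel1 nor Rel2 entirely; the join is not lossless.

No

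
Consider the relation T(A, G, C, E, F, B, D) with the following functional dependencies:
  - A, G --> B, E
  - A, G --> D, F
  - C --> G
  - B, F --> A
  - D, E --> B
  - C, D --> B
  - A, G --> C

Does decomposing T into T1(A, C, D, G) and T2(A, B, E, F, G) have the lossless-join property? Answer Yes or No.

Yes

T1 ∩ T2 = {A, G}; its closure under F is {A, B, C, D, E, F, G}.
T1 is contained in that closure, so T1 ∩ T2 --> T1 holds and the join is lossless.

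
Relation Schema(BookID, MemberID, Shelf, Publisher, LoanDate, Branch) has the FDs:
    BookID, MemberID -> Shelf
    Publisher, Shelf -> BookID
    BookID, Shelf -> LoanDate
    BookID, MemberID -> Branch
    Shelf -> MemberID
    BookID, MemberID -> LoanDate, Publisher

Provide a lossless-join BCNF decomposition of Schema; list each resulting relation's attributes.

Candidate keys of the original relation: {BookID, MemberID}, {BookID, Shelf}, {Publisher, Shelf}.
Within {BookID, Branch, LoanDate, MemberID, Publisher, Shelf}: {Shelf}⁺ ∩ {BookID, Branch, LoanDate, MemberID, Publisher, Shelf} = {MemberID, Shelf}, not the whole set, so Shelf -> MemberID violates BCNF; decompose into {MemberID, Shelf} and {BookID, Branch, LoanDate, Publisher, Shelf}.
{MemberID, Shelf} has no BCNF violation.
{BookID, Branch, LoanDate, Publisher, Shelf} has no BCNF violation.

{BookID, Branch, LoanDate, Publisher, Shelf}; {MemberID, Shelf}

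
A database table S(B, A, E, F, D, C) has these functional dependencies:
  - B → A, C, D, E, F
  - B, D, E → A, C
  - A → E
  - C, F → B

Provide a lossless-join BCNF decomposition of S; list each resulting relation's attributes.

{A, B, C, D, F}; {A, E}

Candidate keys of the original relation: {B}, {C, F}.
{A, B, C, D, E, F}: {A} determines {A, E} here but is not a superkey — split on A → E, giving {A, E} and {A, B, C, D, F}.
{A, E} is in BCNF.
{A, B, C, D, F} is in BCNF.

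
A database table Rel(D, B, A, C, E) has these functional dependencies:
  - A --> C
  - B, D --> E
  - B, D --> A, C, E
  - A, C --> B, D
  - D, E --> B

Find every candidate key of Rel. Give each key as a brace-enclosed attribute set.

{A}, {B, D}, {D, E}

{A} is a candidate key since {A}⁺ = {A, B, C, D, E} covers every attribute.
{B, D} is a candidate key since {B, D}⁺ = {A, B, C, D, E} covers every attribute.
{D, E} is a candidate key since {D, E}⁺ = {A, B, C, D, E} covers every attribute.
Any other superkey properly contains one of these, so there are no further candidate keys.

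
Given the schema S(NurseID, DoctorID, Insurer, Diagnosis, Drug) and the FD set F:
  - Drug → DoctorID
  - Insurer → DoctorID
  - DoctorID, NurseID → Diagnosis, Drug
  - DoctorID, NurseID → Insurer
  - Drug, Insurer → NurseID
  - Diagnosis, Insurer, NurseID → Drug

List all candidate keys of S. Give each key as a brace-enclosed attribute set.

{DoctorID, NurseID}, {Drug, Insurer}, {Drug, NurseID}, {Insurer, NurseID}

{DoctorID, NurseID} is a candidate key since {DoctorID, NurseID}⁺ = {Diagnosis, DoctorID, Drug, Insurer, NurseID} covers every attribute.
{Drug, Insurer} is a candidate key since {Drug, Insurer}⁺ = {Diagnosis, DoctorID, Drug, Insurer, NurseID} covers every attribute.
{Drug, NurseID} is a candidate key since {Drug, NurseID}⁺ = {Diagnosis, DoctorID, Drug, Insurer, NurseID} covers every attribute.
{Insurer, NurseID} is a candidate key since {Insurer, NurseID}⁺ = {Diagnosis, DoctorID, Drug, Insurer, NurseID} covers every attribute.
Any other superkey properly contains one of these, so there are no further candidate keys.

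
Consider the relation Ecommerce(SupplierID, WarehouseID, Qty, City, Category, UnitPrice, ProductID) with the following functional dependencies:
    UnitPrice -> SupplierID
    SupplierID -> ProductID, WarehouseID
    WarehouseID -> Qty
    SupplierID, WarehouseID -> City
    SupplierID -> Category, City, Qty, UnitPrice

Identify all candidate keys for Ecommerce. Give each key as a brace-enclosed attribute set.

{SupplierID}, {UnitPrice}

{SupplierID} is a candidate key since {SupplierID}⁺ = {Category, City, ProductID, Qty, SupplierID, UnitPrice, WarehouseID} covers every attribute.
{UnitPrice} is a candidate key since {UnitPrice}⁺ = {Category, City, ProductID, Qty, SupplierID, UnitPrice, WarehouseID} covers every attribute.
Any other superkey properly contains one of these, so there are no further candidate keys.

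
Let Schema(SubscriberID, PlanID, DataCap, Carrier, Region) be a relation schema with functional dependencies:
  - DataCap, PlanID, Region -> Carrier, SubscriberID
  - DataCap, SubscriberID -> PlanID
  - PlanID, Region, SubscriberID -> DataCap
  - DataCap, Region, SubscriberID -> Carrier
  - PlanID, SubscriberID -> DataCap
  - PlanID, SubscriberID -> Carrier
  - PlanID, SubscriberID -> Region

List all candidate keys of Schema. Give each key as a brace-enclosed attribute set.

{DataCap, PlanID, Region}, {DataCap, SubscriberID}, {PlanID, SubscriberID}

{DataCap, SubscriberID} is a candidate key since {DataCap, SubscriberID}⁺ = {Carrier, DataCap, PlanID, Region, SubscriberID} covers every attribute.
{PlanID, SubscriberID} is a candidate key since {PlanID, SubscriberID}⁺ = {Carrier, DataCap, PlanID, Region, SubscriberID} covers every attribute.
{DataCap, PlanID, Region} is a candidate key since {DataCap, PlanID, Region}⁺ = {Carrier, DataCap, PlanID, Region, SubscriberID} covers every attribute.
These are minimal and exhaustive — every other superkey contains one of them.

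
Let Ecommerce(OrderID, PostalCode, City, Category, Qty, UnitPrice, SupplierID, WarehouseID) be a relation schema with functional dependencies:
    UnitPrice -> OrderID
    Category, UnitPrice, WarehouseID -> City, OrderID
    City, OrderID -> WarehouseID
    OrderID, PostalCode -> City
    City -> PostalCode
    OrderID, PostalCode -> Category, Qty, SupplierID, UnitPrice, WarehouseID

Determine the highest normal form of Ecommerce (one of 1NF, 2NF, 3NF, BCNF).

3NF

Candidate keys: {Category, UnitPrice, WarehouseID}, {City, OrderID}, {City, UnitPrice}, {OrderID, PostalCode}, {PostalCode, UnitPrice}. Prime attributes: {Category, City, OrderID, PostalCode, UnitPrice, WarehouseID}.
UnitPrice -> OrderID: {UnitPrice}⁺ = {OrderID, UnitPrice}, which is not all of the attributes, so the left side is not a superkey — BCNF is violated.
Since {OrderID} ⊆ prime attributes and every other non-superkey FD also has a prime right side, the schema is in 3NF.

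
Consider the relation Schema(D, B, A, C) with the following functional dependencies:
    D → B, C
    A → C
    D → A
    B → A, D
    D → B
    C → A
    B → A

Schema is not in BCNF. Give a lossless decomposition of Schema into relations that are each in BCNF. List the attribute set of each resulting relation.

{A, B, D}; {A, C}

Candidate keys of the original relation: {B}, {D}.
{A, B, C, D}: {A} determines {A, C} here but is not a superkey — split on A → C, giving {A, C} and {A, B, D}.
{A, C} has no BCNF violation.
{A, B, D} has no BCNF violation.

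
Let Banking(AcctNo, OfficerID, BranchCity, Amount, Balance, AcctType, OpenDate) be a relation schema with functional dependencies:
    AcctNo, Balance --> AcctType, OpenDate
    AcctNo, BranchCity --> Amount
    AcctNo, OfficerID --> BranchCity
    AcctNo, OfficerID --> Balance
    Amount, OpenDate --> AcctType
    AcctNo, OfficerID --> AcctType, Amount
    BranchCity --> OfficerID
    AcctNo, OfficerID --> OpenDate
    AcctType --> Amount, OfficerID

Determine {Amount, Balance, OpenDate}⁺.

{AcctType, Amount, Balance, OfficerID, OpenDate}

Start with {Amount, Balance, OpenDate}.
Amount, OpenDate --> AcctType applies; add {AcctType} → now {AcctType, Amount, Balance, OpenDate}.
AcctType --> Amount, OfficerID applies; add {OfficerID} → now {AcctType, Amount, Balance, OfficerID, OpenDate}.
No further FD applies.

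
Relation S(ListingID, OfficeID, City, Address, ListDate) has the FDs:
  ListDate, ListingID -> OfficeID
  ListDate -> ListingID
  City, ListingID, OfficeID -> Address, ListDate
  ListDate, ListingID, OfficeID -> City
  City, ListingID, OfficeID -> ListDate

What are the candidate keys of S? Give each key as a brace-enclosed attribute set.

Closure of {ListDate} is {Address, City, ListDate, ListingID, OfficeID}, the whole schema; {ListDate} is a candidate key.
Closure of {City, ListingID, OfficeID} is {Address, City, ListDate, ListingID, OfficeID}, the whole schema; {City, ListingID, OfficeID} is a candidate key.
Any other superkey properly contains one of these, so there are no further candidate keys.

{City, ListingID, OfficeID}, {ListDate}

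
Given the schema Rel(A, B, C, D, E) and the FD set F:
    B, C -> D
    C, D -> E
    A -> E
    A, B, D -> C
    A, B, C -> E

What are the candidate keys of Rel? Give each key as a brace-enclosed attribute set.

No FD produces {A, B}, so they must be in every candidate key.
{A, B, C}⁺ = {A, B, C, D, E} — all of the relation — so {A, B, C} is a candidate key.
{A, B, D}⁺ = {A, B, C, D, E} — all of the relation — so {A, B, D} is a candidate key.
These are minimal and exhaustive — every other superkey contains one of them.

{A, B, C}, {A, B, D}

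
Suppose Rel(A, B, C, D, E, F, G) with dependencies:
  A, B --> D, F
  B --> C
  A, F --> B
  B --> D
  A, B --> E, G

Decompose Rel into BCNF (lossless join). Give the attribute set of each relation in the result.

Candidate keys of the original relation: {A, B}, {A, F}.
{A, B, C, D, E, F, G}: {B} determines {B, C, D} here but is not a superkey — split on B --> C, D, giving {B, C, D} and {A, B, E, F, G}.
{B, C, D} has no BCNF violation.
{A, B, E, F, G} has no BCNF violation.

{A, B, E, F, G}; {B, C, D}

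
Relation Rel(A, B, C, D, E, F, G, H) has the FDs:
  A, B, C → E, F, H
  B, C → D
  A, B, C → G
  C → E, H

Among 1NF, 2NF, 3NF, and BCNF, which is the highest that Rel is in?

Candidate key: {A, B, C}. Prime attributes: {A, B, C}.
B, C → D breaks BCNF: {B, C}⁺ = {B, C, D, E, H}, so {B, C} is not a superkey.
B, C → D determines the non-prime attribute {D} from a non-superkey — 3NF is violated.
Since {C} ⊂ {A, B, C} and {C}⁺ ⊇ {E, H} with {E, H} non-prime, there is a partial dependency; 2NF fails.

1NF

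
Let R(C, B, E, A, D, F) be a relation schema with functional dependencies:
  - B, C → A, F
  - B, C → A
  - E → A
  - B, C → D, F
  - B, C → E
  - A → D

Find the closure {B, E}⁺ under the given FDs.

Start with {B, E}.
E → A applies; add {A} → now {A, B, E}.
A → D applies; add {D} → now {A, B, D, E}.
No further FD applies.

{A, B, D, E}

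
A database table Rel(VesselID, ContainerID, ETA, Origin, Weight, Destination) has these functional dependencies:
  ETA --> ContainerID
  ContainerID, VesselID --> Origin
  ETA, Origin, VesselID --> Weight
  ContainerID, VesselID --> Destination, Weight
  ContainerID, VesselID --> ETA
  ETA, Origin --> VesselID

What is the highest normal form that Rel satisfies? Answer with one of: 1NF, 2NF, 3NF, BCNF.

Candidate keys: {ContainerID, VesselID}, {ETA, Origin}, {ETA, VesselID}. Prime attributes: {ContainerID, ETA, Origin, VesselID}.
For ETA --> ContainerID we have {ETA}⁺ = {ContainerID, ETA}; {ETA} is not a superkey, so BCNF fails.
Its right-hand attributes {ContainerID} are all prime, as are those of every other non-superkey FD — the relation is in 3NF.

3NF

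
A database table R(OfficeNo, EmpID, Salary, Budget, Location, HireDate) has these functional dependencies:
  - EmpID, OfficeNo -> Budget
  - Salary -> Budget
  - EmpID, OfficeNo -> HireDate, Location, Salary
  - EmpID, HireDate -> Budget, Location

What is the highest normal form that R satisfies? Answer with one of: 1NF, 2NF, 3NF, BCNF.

Candidate key: {EmpID, OfficeNo}. Prime attributes: {EmpID, OfficeNo}.
Salary -> Budget breaks BCNF: {Salary}⁺ = {Budget, Salary}, so {Salary} is not a superkey.
Salary -> Budget has non-prime {Budget} on the right and a non-superkey on the left, so 3NF fails.
No proper subset of a key has a non-prime attribute in its closure, so there is no partial dependency; 2NF holds.

2NF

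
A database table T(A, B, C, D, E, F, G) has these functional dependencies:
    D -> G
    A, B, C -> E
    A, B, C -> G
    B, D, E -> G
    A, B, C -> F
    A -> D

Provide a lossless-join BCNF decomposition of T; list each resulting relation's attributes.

{A, B, C, E, F}; {A, D}; {D, G}

Candidate key of the original relation: {A, B, C}.
In {A, B, C, D, E, F, G}, {D} is not a superkey ({D}⁺ restricted to this set is {D, G}), so split on D -> G into {D, G} and {A, B, C, D, E, F}.
{D, G} has no BCNF violation.
In {A, B, C, D, E, F}, {A} is not a superkey ({A}⁺ restricted to this set is {A, D}), so split on A -> D into {A, D} and {A, B, C, E, F}.
{A, D} has no BCNF violation.
{A, B, C, E, F} has no BCNF violation.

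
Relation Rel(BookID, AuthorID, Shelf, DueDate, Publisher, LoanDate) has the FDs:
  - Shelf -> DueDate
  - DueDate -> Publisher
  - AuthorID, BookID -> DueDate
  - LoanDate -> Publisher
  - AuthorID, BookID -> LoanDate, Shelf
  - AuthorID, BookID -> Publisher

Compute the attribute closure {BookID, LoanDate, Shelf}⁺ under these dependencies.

Start with {BookID, LoanDate, Shelf}.
Shelf -> DueDate applies; add {DueDate} → now {BookID, DueDate, LoanDate, Shelf}.
DueDate -> Publisher applies; add {Publisher} → now {BookID, DueDate, LoanDate, Publisher, Shelf}.
No further FD applies.

{BookID, DueDate, LoanDate, Publisher, Shelf}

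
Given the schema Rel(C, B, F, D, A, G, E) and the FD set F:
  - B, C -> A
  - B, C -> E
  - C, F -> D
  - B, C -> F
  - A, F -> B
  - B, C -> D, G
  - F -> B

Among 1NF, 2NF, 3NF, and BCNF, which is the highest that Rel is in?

Candidate keys: {B, C}, {C, F}. Prime attributes: {B, C, F}.
A, F -> B breaks BCNF: {A, F}⁺ = {A, B, F}, so {A, F} is not a superkey.
But every attribute on its right side ({B}) is prime, and the same holds for every other non-superkey FD, so 3NF still holds.

3NF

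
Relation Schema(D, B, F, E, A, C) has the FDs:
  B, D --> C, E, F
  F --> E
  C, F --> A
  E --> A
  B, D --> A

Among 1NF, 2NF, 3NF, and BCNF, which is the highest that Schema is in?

2NF

Candidate key: {B, D}. Prime attributes: {B, D}.
F --> E: {F}⁺ = {A, E, F}, which is not all of the attributes, so the left side is not a superkey — BCNF is violated.
Because {E} is non-prime and the left side of F --> E is not a superkey, the relation is not in 3NF.
Checking every proper subset of each key, none determines a non-prime attribute — 2NF is satisfied.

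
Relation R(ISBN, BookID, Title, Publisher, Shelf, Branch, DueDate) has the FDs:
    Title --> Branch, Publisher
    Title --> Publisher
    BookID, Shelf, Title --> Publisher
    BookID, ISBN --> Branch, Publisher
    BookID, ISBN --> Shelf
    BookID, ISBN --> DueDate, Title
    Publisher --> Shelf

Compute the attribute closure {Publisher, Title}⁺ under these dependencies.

Start with {Publisher, Title}.
Title --> Branch, Publisher applies; add {Branch} → now {Branch, Publisher, Title}.
Publisher --> Shelf applies; add {Shelf} → now {Branch, Publisher, Shelf, Title}.
No further FD applies.

{Branch, Publisher, Shelf, Title}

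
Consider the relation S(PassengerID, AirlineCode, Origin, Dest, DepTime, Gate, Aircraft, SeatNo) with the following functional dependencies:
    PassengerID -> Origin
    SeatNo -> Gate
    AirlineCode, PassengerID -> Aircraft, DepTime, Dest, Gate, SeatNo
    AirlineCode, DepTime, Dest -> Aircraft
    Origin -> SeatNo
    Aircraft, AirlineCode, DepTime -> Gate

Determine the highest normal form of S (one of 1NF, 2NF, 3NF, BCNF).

1NF

Candidate key: {AirlineCode, PassengerID}. Prime attributes: {AirlineCode, PassengerID}.
PassengerID -> Origin: {PassengerID}⁺ = {Gate, Origin, PassengerID, SeatNo}, which is not all of the attributes, so the left side is not a superkey — BCNF is violated.
Because {Origin} is non-prime and the left side of PassengerID -> Origin is not a superkey, the relation is not in 3NF.
{PassengerID} is a proper subset of the key {AirlineCode, PassengerID}, and {PassengerID}⁺ contains the non-prime attributes {Gate, Origin, SeatNo} — a partial dependency, so 2NF is violated.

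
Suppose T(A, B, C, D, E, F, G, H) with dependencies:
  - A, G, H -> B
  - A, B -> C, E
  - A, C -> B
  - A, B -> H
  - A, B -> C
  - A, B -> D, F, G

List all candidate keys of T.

{A, B}, {A, C}, {A, G, H}

Attributes never on any right-hand side: {A} — every candidate key must contain it.
{A, B} is a candidate key since {A, B}⁺ = {A, B, C, D, E, F, G, H} covers every attribute.
{A, C} is a candidate key since {A, C}⁺ = {A, B, C, D, E, F, G, H} covers every attribute.
{A, G, H} is a candidate key since {A, G, H}⁺ = {A, B, C, D, E, F, G, H} covers every attribute.
These are minimal and exhaustive — every other superkey contains one of them.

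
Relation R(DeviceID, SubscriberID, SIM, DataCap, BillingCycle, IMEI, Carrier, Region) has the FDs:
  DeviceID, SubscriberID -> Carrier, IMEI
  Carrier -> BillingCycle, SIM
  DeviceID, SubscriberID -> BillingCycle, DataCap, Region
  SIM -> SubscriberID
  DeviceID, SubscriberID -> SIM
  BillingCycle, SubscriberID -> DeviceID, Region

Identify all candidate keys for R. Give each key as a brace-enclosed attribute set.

{Carrier} is a candidate key since {Carrier}⁺ = {BillingCycle, Carrier, DataCap, DeviceID, IMEI, Region, SIM, SubscriberID} covers every attribute.
{BillingCycle, SIM} is a candidate key since {BillingCycle, SIM}⁺ = {BillingCycle, Carrier, DataCap, DeviceID, IMEI, Region, SIM, SubscriberID} covers every attribute.
{BillingCycle, SubscriberID} is a candidate key since {BillingCycle, SubscriberID}⁺ = {BillingCycle, Carrier, DataCap, DeviceID, IMEI, Region, SIM, SubscriberID} covers every attribute.
{DeviceID, SIM} is a candidate key since {DeviceID, SIM}⁺ = {BillingCycle, Carrier, DataCap, DeviceID, IMEI, Region, SIM, SubscriberID} covers every attribute.
{DeviceID, SubscriberID} is a candidate key since {DeviceID, SubscriberID}⁺ = {BillingCycle, Carrier, DataCap, DeviceID, IMEI, Region, SIM, SubscriberID} covers every attribute.
No proper subset of any of these is a key, and no other minimal superkey exists.

{BillingCycle, SIM}, {BillingCycle, SubscriberID}, {Carrier}, {DeviceID, SIM}, {DeviceID, SubscriberID}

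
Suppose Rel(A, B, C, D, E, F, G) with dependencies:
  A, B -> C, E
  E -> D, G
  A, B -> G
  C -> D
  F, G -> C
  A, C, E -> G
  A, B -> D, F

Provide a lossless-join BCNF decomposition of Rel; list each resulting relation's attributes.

Candidate key of the original relation: {A, B}.
In {A, B, C, D, E, F, G}, {E} is not a superkey ({E}⁺ restricted to this set is {D, E, G}), so split on E -> D, G into {D, E, G} and {A, B, C, E, F}.
{D, E, G}: every determinant is a superkey — BCNF.
In {A, B, C, E, F}, {E, F} is not a superkey ({E, F}⁺ restricted to this set is {C, E, F}), so split on E, F -> C into {C, E, F} and {A, B, E, F}.
{C, E, F}: every determinant is a superkey — BCNF.
{A, B, E, F}: every determinant is a superkey — BCNF.

{A, B, E, F}; {C, E, F}; {D, E, G}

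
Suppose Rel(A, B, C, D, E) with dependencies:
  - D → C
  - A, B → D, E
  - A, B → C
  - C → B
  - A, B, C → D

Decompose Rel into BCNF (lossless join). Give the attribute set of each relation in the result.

{A, D, E}; {B, C}; {C, D}

Candidate keys of the original relation: {A, B}, {A, C}, {A, D}.
Within {A, B, C, D, E}: {D}⁺ ∩ {A, B, C, D, E} = {B, C, D}, not the whole set, so D → B, C violates BCNF; decompose into {B, C, D} and {A, D, E}.
Within {B, C, D}: {C}⁺ ∩ {B, C, D} = {B, C}, not the whole set, so C → B violates BCNF; decompose into {B, C} and {C, D}.
{B, C} has no BCNF violation.
{C, D} has no BCNF violation.
{A, D, E} has no BCNF violation.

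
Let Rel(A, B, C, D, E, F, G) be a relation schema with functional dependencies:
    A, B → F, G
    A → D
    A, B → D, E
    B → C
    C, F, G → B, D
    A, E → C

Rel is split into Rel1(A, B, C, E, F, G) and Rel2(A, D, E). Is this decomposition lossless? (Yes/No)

Yes

Common attributes: {A, E}; their closure is {A, C, D, E}.
This includes all of Rel2, so the common attributes are a superkey of Rel2 — the join is lossless.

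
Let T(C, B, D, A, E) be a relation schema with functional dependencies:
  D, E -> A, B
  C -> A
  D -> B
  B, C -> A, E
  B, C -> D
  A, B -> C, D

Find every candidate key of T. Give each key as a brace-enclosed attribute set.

{A, B} is a candidate key since {A, B}⁺ = {A, B, C, D, E} covers every attribute.
{A, D} is a candidate key since {A, D}⁺ = {A, B, C, D, E} covers every attribute.
{B, C} is a candidate key since {B, C}⁺ = {A, B, C, D, E} covers every attribute.
{C, D} is a candidate key since {C, D}⁺ = {A, B, C, D, E} covers every attribute.
{D, E} is a candidate key since {D, E}⁺ = {A, B, C, D, E} covers every attribute.
These are minimal and exhaustive — every other superkey contains one of them.

{A, B}, {A, D}, {B, C}, {C, D}, {D, E}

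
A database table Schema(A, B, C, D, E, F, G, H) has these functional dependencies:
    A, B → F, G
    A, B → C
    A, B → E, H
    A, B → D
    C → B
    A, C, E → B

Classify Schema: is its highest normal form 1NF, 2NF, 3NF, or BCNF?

3NF

Candidate keys: {A, B}, {A, C}. Prime attributes: {A, B, C}.
C → B: {C}⁺ = {B, C}, which is not all of the attributes, so the left side is not a superkey — BCNF is violated.
Since {B} ⊆ prime attributes and every other non-superkey FD also has a prime right side, the schema is in 3NF.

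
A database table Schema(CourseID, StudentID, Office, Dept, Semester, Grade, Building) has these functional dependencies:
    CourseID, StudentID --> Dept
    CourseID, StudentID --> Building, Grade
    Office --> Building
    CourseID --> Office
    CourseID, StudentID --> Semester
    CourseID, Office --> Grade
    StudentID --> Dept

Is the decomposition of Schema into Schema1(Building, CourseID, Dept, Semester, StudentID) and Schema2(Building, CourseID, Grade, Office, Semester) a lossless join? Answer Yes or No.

Yes

Common attributes: {Building, CourseID, Semester}; their closure is {Building, CourseID, Grade, Office, Semester}.
Since Schema2 ⊆ {Building, CourseID, Grade, Office, Semester}, the intersection is a superkey of Schema2; the decomposition is lossless.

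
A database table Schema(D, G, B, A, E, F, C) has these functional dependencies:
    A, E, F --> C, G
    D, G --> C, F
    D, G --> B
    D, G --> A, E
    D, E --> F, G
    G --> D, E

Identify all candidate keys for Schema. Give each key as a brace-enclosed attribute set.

{G}⁺ = {A, B, C, D, E, F, G}, which is every attribute, so {G} is a candidate key.
{D, E}⁺ = {A, B, C, D, E, F, G}, which is every attribute, so {D, E} is a candidate key.
{A, E, F}⁺ = {A, B, C, D, E, F, G}, which is every attribute, so {A, E, F} is a candidate key.
Any other superkey properly contains one of these, so there are no further candidate keys.

{A, E, F}, {D, E}, {G}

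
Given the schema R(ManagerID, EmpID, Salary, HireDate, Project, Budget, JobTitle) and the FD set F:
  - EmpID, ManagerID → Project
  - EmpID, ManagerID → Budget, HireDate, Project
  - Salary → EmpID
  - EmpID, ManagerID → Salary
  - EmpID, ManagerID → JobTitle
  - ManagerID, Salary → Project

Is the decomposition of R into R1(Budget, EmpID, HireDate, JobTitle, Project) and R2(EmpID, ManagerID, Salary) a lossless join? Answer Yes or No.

The shared attributes are {EmpID} and {EmpID}⁺ = {EmpID}.
The closure covers neither R1 nor R2 entirely; the join is not lossless.

No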